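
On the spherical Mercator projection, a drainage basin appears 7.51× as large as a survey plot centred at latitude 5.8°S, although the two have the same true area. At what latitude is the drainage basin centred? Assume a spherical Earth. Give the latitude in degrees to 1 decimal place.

For equal true areas on Mercator, apparent areas scale as sec²φ, so the ratio is cos²φ₂ / cos²φ₁.
cos²φ₂ / cos²φ₁ = 7.51  ⇒  cos φ₁ = cos 5.8° / √7.51 = 0.9949/2.740 = 0.3630.
φ₁ = arccos(0.3630) ≈ 68.7°.

68.7°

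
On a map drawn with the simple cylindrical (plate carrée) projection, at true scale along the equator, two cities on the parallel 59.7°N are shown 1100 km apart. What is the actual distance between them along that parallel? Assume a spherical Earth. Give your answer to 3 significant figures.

555 km

In the plate carrée (x = Rλ, y = Rφ), meridians are true-scale (h = 1) and parallels are stretched by k = sec φ.
Along the parallel at 59.7°, map distances are exaggerated by k = sec 59.7° = 1.982.
True distance = 1100 / 1.982 = 1100 × cos 59.7° ≈ 555 km.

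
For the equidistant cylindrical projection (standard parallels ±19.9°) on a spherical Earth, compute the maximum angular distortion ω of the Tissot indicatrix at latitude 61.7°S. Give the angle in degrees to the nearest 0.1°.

In the equirectangular projection with standard parallel φ₀ = 19.9° (x = Rλ cos φ₀, y = Rφ), meridians are true-scale (h = 1) and the parallel scale is k = cos φ₀ / cos φ.
At 61.7°: h = 1.000, k = 1.983; principal scales a = 1.983, b = 1.000.
sin(ω/2) = (a − b)/(a + b) = 0.9834/2.983 = 0.3296, so ω = 2 arcsin(0.3296) ≈ 38.5°.

38.5°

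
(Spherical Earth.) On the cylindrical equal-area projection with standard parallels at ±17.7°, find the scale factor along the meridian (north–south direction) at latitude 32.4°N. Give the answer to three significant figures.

0.886

A cylindrical equal-area projection with standard parallel φ₀ has meridian scale h = cos φ / cos φ₀ and parallel scale k = cos φ₀ / cos φ (so areas are preserved, h·k = 1).
h = cos 32.4° / cos 17.7° = 0.8443/0.9527 = 0.8863.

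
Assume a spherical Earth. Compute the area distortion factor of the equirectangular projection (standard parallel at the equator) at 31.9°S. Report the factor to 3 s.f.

1.18

Plate carrée maps x = Rλ, y = Rφ. The meridian scale is h = 1 and the parallel scale is k = 1/cos φ = sec φ.
Areal scale = h·k = 1 × sec φ; at 31.9°, h = 1.000, k = 1.178, so h·k = 1.178.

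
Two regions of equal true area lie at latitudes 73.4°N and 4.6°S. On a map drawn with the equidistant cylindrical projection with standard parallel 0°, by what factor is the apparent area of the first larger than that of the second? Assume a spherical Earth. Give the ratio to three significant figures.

For the equirectangular projection with φ₀ = 0 (plate carrée), h = 1 along meridians and k = sec φ along parallels.
Areal scale at 73.4°: h·k = 1.000 × 3.500 = 3.500.
Areal scale at 4.6°: h·k = 1.000 × 1.003 = 1.003.
Ratio = 3.500/1.003 ≈ 3.49.

3.49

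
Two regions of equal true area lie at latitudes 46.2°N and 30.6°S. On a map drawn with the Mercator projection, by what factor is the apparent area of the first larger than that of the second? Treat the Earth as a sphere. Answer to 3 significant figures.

On Mercator, area is exaggerated by sec²φ = 1/cos²φ.
At 46.2°: sec²(46.2°) = 1/0.6921² = 2.087.
At 30.6°: sec²(30.6°) = 1/0.8607² = 1.350.
Ratio = 2.087/1.350 = cos²(30.6°)/cos²(46.2°) ≈ 1.55.

1.55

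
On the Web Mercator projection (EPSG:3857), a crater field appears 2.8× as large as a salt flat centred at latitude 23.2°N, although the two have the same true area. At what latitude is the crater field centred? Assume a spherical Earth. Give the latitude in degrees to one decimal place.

56.7°

Mercator areal scale is sec²φ, so apparent-area ratio = sec²φ₁ / sec²φ₂ = cos²φ₂ / cos²φ₁.
cos²φ₂ / cos²φ₁ = 2.8  ⇒  cos φ₁ = cos 23.2° / √2.8 = 0.9191/1.673 = 0.5493.
φ₁ = arccos(0.5493) ≈ 56.7°.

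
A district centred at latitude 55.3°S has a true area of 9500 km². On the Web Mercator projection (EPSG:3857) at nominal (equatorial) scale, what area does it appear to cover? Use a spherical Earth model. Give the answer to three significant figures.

29300 km²

The Mercator projection is conformal; its linear scale factor is the same in every direction and equals sec φ = 1/cos φ.
Areal scale = k² = sec²φ = 1/cos²(55.3°) = 1/0.5693² = 3.086.
Apparent area = 9500 × 3.086 ≈ 29300 km².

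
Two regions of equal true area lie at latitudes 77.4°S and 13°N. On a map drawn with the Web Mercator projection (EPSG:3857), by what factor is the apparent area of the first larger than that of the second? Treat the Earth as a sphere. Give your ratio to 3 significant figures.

20.0

Mercator is conformal with k = sec φ, so areal scale = k² = sec²φ.
At 77.4°: sec²(77.4°) = 1/0.2181² = 21.01.
At 13°: sec²(13°) = 1/0.9744² = 1.053.
Ratio = 21.01/1.053 = cos²(13°)/cos²(77.4°) ≈ 20.0.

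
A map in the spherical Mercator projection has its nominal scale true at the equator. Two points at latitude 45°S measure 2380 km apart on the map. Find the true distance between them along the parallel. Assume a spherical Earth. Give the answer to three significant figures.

1680 km

For Mercator, h = k = sec φ (a conformal cylindrical projection has a single point scale, 1/cos φ).
Along the parallel at 45°, map distances are exaggerated by k = sec 45° = 1.414.
True distance = 2380 / 1.414 = 2380 × cos 45° ≈ 1680 km.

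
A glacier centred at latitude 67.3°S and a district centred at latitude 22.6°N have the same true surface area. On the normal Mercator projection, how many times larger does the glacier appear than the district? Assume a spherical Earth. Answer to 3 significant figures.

Mercator is conformal with k = sec φ, so areal scale = k² = sec²φ.
At 67.3°: sec²(67.3°) = 1/0.3859² = 6.715.
At 22.6°: sec²(22.6°) = 1/0.9232² = 1.173.
Ratio = 6.715/1.173 = cos²(22.6°)/cos²(67.3°) ≈ 5.72.

5.72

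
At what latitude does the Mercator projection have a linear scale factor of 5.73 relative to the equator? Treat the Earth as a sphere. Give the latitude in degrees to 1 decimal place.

Mercator scale is k = sec φ = 1/cos φ.
1/cos φ = 5.73  ⇒  cos φ = 0.1745  ⇒  φ = arccos(0.1745) ≈ 79.9°.

79.9°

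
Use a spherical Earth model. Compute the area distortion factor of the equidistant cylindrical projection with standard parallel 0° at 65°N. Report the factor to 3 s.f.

2.37

In the plate carrée (x = Rλ, y = Rφ), meridians are true-scale (h = 1) and parallels are stretched by k = sec φ.
Areal scale = h·k = 1 × sec φ; at 65°, h = 1.000, k = 2.366, so h·k = 2.366.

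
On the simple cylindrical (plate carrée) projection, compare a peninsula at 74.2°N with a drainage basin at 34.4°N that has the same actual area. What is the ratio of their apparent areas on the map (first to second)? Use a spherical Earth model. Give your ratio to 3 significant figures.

Plate carrée maps x = Rλ, y = Rφ. The meridian scale is h = 1 and the parallel scale is k = 1/cos φ = sec φ.
Areal scale at 74.2°: h·k = 1.000 × 3.673 = 3.673.
Areal scale at 34.4°: h·k = 1.000 × 1.212 = 1.212.
Ratio = 3.673/1.212 ≈ 3.03.

3.03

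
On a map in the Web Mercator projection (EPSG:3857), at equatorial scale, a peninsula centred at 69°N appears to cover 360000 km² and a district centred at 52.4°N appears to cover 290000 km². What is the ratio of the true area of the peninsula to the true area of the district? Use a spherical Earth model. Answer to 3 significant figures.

0.428

Since Mercator area scale is 1/cos²φ, the true area equals the apparent area multiplied by cos²φ.
True area of peninsula: 360000 × cos²(69°) = 360000 × 0.1284 = 46230 km².
True area of district: 290000 × cos²(52.4°) = 290000 × 0.3723 = 108000 km².
Ratio = 46230 / 108000 ≈ 0.428.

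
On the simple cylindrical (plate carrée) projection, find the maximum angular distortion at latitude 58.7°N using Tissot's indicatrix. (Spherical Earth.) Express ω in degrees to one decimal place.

For the equirectangular projection with φ₀ = 0 (plate carrée), h = 1 along meridians and k = sec φ along parallels.
At 58.7°: h = 1.000, k = 1.925; principal scales a = 1.925, b = 1.000.
sin(ω/2) = (a − b)/(a + b) = 0.9249/2.925 = 0.3162, so ω = 2 arcsin(0.3162) ≈ 36.9°.

36.9°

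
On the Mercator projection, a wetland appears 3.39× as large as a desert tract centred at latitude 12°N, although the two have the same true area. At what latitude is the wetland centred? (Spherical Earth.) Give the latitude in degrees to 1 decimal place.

57.9°

On Mercator, (apparent₁)/(apparent₂) = sec²φ₁ / sec²φ₂ when true areas are equal.
cos²φ₂ / cos²φ₁ = 3.39  ⇒  cos φ₁ = cos 12° / √3.39 = 0.9781/1.841 = 0.5313.
φ₁ = arccos(0.5313) ≈ 57.9°.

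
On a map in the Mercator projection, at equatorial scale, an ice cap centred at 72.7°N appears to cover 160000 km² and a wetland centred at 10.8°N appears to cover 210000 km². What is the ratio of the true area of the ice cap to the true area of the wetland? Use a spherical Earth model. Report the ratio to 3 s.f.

0.0698

Mercator's areal exaggeration is sec²φ; hence true area = (apparent area) · cos²φ.
True area of ice cap: 160000 × cos²(72.7°) = 160000 × 0.08843 = 14150 km².
True area of wetland: 210000 × cos²(10.8°) = 210000 × 0.9649 = 202600 km².
Ratio = 14150 / 202600 ≈ 0.0698.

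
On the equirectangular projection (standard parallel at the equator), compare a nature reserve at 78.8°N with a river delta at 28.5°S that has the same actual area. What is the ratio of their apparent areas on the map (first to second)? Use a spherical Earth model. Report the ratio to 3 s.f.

Plate carrée maps x = Rλ, y = Rφ. The meridian scale is h = 1 and the parallel scale is k = 1/cos φ = sec φ.
Areal scale at 78.8°: h·k = 1.000 × 5.148 = 5.148.
Areal scale at 28.5°: h·k = 1.000 × 1.138 = 1.138.
Ratio = 5.148/1.138 ≈ 4.52.

4.52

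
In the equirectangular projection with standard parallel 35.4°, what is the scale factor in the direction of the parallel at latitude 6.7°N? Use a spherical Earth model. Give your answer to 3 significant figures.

The equidistant cylindrical projection with φ₀ = 35.4° has h = 1 (meridians true) and k = cos φ₀ / cos φ along parallels.
k = cos 35.4° / cos 6.7° = 0.8151/0.9932 = 0.8207.

0.821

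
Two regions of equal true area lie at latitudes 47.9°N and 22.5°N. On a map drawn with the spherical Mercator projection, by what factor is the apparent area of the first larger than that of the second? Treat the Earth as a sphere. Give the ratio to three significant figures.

1.90

Mercator is conformal with k = sec φ, so areal scale = k² = sec²φ.
At 47.9°: sec²(47.9°) = 1/0.6704² = 2.225.
At 22.5°: sec²(22.5°) = 1/0.9239² = 1.172.
Ratio = 2.225/1.172 = cos²(22.5°)/cos²(47.9°) ≈ 1.90.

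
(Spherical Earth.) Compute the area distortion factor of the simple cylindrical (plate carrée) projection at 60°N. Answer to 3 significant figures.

Plate carrée maps x = Rλ, y = Rφ. The meridian scale is h = 1 and the parallel scale is k = 1/cos φ = sec φ.
Areal scale = h·k = 1 × sec φ; at 60°, h = 1.000, k = 2.000, so h·k = 2.000.

2.00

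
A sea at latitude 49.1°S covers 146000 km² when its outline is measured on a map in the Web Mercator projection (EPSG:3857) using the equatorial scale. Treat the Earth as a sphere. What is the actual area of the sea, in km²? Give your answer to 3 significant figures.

62600 km²

The Mercator projection is conformal; its linear scale factor is the same in every direction and equals sec φ = 1/cos φ.
Areal scale = k² = sec²φ = 1/cos²(49.1°) = 1/0.6547² = 2.333.
True area = apparent / (areal scale) = 146000 / 2.333 ≈ 62600 km².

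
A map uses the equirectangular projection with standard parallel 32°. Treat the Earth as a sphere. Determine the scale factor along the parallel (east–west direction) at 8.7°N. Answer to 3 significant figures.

0.858

With standard parallel φ₀ = 32°, the equirectangular projection gives x = Rλ cos φ₀, y = Rφ, so h = 1 and k = cos 32° / cos φ.
k = cos 32° / cos 8.7° = 0.8480/0.9885 = 0.8579.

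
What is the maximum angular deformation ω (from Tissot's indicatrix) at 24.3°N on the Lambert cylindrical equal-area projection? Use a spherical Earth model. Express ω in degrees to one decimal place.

The Lambert cylindrical equal-area projection is the cylindrical equal-area projection with its standard parallel at the equator (φ₀ = 0). Cylindrical equal-area (φ₀ = 0°): h = cos φ / cos 0° along meridians, k = cos 0° / cos φ along parallels; h·k = 1.
At 24.3°: h = 0.9114, k = 1.097; principal scales a = 1.097, b = 0.9114.
sin(ω/2) = (a − b)/(a + b) = 0.1858/2.009 = 0.09250, so ω = 2 arcsin(0.09250) ≈ 10.6°.

10.6°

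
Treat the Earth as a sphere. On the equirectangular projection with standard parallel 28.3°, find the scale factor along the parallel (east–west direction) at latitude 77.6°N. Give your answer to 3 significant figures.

In the equirectangular projection with standard parallel φ₀ = 28.3° (x = Rλ cos φ₀, y = Rφ), meridians are true-scale (h = 1) and the parallel scale is k = cos φ₀ / cos φ.
k = cos 28.3° / cos 77.6° = 0.8805/0.2147 = 4.100.

4.10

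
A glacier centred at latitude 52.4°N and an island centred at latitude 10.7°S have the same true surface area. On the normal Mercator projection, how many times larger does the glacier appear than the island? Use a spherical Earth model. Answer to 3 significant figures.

2.59

On Mercator, area is exaggerated by sec²φ = 1/cos²φ.
At 52.4°: sec²(52.4°) = 1/0.6101² = 2.686.
At 10.7°: sec²(10.7°) = 1/0.9826² = 1.036.
Ratio = 2.686/1.036 = cos²(10.7°)/cos²(52.4°) ≈ 2.59.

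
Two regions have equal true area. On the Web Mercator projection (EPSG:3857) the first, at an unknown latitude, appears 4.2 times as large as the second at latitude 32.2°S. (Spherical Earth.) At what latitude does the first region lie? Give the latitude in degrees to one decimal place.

For equal true areas on Mercator, apparent areas scale as sec²φ, so the ratio is cos²φ₂ / cos²φ₁.
cos²φ₂ / cos²φ₁ = 4.2  ⇒  cos φ₁ = cos 32.2° / √4.2 = 0.8462/2.049 = 0.4129.
φ₁ = arccos(0.4129) ≈ 65.6°.

65.6°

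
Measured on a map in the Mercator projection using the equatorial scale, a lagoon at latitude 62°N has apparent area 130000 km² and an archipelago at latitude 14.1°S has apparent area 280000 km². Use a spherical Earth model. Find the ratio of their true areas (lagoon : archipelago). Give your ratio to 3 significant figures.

Since Mercator area scale is 1/cos²φ, the true area equals the apparent area multiplied by cos²φ.
True area of lagoon: 130000 × cos²(62°) = 130000 × 0.2204 = 28650 km².
True area of archipelago: 280000 × cos²(14.1°) = 280000 × 0.9407 = 263400 km².
Ratio = 28650 / 263400 ≈ 0.109.

0.109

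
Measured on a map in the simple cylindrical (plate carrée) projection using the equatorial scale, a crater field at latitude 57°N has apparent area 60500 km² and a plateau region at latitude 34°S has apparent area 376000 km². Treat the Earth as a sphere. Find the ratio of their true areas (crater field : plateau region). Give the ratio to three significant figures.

0.106

Plate carrée has h = 1 and k = sec φ, giving areal scale sec φ; true area = (apparent area) · cos φ.
True area of crater field: 60500 × cos(57°) = 60500 × 0.5446 = 32950 km².
True area of plateau region: 376000 × cos(34°) = 376000 × 0.8290 = 311700 km².
Ratio = 32950 / 311700 ≈ 0.106.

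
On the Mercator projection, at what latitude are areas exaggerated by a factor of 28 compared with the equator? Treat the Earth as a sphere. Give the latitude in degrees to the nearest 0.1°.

Mercator areal scale is sec²φ.
sec²φ = 28  ⇒  cos²φ = 0.03571  ⇒  cos φ = 0.1890.
φ = arccos(0.1890) ≈ 79.1°.

79.1°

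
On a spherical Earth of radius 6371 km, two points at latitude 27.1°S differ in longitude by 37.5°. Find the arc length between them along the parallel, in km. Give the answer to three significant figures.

Arc length along a parallel = R cos φ · Δλ (with Δλ in radians).
= 6371 × cos 27.1° × (37.5° × π/180) = 6371 × 0.8902 × 0.6545 ≈ 3710 km.

3710 km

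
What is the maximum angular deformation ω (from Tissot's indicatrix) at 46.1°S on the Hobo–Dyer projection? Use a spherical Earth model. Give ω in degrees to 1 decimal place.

15.4°

Hobo–Dyer is a cylindrical equal-area projection with standard parallels at ±37.5°. A cylindrical equal-area projection with standard parallel φ₀ has meridian scale h = cos φ / cos φ₀ and parallel scale k = cos φ₀ / cos φ (so areas are preserved, h·k = 1).
At 46.1°: h = 0.8740, k = 1.144; principal scales a = 1.144, b = 0.8740.
sin(ω/2) = (a − b)/(a + b) = 0.2701/2.018 = 0.1339, so ω = 2 arcsin(0.1339) ≈ 15.4°.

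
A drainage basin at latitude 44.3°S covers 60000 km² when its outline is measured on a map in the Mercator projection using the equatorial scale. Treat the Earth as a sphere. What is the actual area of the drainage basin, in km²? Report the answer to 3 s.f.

30700 km²

The Mercator projection is conformal; its linear scale factor is the same in every direction and equals sec φ = 1/cos φ.
Areal scale = k² = sec²φ = 1/cos²(44.3°) = 1/0.7157² = 1.952.
True area = apparent / (areal scale) = 60000 / 1.952 ≈ 30700 km².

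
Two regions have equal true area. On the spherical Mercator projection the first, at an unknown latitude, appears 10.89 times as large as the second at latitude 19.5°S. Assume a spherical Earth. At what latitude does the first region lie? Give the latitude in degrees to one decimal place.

On Mercator, (apparent₁)/(apparent₂) = sec²φ₁ / sec²φ₂ when true areas are equal.
cos²φ₂ / cos²φ₁ = 10.89  ⇒  cos φ₁ = cos 19.5° / √10.89 = 0.9426/3.300 = 0.2856.
φ₁ = arccos(0.2856) ≈ 73.4°.

73.4°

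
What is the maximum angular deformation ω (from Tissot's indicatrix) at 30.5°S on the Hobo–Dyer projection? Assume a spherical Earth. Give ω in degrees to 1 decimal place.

9.4°

The Hobo–Dyer projection is cylindrical equal-area with φ₀ = 37.5°. For cylindrical equal-area with standard parallel φ₀, h = cos φ / cos φ₀ and k = cos φ₀ / cos φ, so h·k = 1.
At 30.5°: h = 1.086, k = 0.9208; principal scales a = 1.086, b = 0.9208.
sin(ω/2) = (a − b)/(a + b) = 0.1653/2.007 = 0.08237, so ω = 2 arcsin(0.08237) ≈ 9.4°.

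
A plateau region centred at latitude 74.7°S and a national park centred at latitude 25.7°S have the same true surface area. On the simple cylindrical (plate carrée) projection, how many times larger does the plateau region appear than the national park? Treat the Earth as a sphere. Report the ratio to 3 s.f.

In the plate carrée (x = Rλ, y = Rφ), meridians are true-scale (h = 1) and parallels are stretched by k = sec φ.
Areal scale at 74.7°: h·k = 1.000 × 3.790 = 3.790.
Areal scale at 25.7°: h·k = 1.000 × 1.110 = 1.110.
Ratio = 3.790/1.110 ≈ 3.41.

3.41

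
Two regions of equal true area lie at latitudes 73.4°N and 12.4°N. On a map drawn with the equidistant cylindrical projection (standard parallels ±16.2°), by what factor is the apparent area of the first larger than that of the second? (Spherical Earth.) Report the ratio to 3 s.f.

3.42

With standard parallel φ₀ = 16.2°, the equirectangular projection gives x = Rλ cos φ₀, y = Rφ, so h = 1 and k = cos 16.2° / cos φ.
Areal scale at 73.4°: h·k = 1.000 × 3.361 = 3.361.
Areal scale at 12.4°: h·k = 1.000 × 0.9832 = 0.9832.
Ratio = 3.361/0.9832 ≈ 3.42.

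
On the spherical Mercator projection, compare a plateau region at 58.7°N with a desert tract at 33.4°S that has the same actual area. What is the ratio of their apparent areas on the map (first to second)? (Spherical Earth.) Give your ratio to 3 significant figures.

2.58

Mercator is conformal with k = sec φ, so areal scale = k² = sec²φ.
At 58.7°: sec²(58.7°) = 1/0.5195² = 3.705.
At 33.4°: sec²(33.4°) = 1/0.8348² = 1.435.
Ratio = 3.705/1.435 = cos²(33.4°)/cos²(58.7°) ≈ 2.58.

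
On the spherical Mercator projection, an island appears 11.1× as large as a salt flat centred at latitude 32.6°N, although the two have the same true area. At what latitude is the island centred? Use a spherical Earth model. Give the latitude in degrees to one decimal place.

75.4°

Mercator areal scale is sec²φ, so apparent-area ratio = sec²φ₁ / sec²φ₂ = cos²φ₂ / cos²φ₁.
cos²φ₂ / cos²φ₁ = 11.1  ⇒  cos φ₁ = cos 32.6° / √11.1 = 0.8425/3.332 = 0.2529.
φ₁ = arccos(0.2529) ≈ 75.4°.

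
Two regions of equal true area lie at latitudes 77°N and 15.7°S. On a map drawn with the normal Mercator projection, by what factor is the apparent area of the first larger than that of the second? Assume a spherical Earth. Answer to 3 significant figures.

Mercator is conformal with k = sec φ, so areal scale = k² = sec²φ.
At 77°: sec²(77°) = 1/0.2250² = 19.76.
At 15.7°: sec²(15.7°) = 1/0.9627² = 1.079.
Ratio = 19.76/1.079 = cos²(15.7°)/cos²(77°) ≈ 18.3.

18.3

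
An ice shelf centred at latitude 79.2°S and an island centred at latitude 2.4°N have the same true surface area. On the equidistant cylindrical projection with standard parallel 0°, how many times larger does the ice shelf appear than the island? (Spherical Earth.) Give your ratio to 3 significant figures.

5.33

In the plate carrée (x = Rλ, y = Rφ), meridians are true-scale (h = 1) and parallels are stretched by k = sec φ.
Areal scale at 79.2°: h·k = 1.000 × 5.337 = 5.337.
Areal scale at 2.4°: h·k = 1.000 × 1.001 = 1.001.
Ratio = 5.337/1.001 ≈ 5.33.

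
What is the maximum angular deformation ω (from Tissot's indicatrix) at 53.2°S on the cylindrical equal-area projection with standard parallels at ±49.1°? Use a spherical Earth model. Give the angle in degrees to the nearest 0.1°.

Cylindrical equal-area (φ₀ = 49.1°): h = cos φ / cos 49.1° along meridians, k = cos 49.1° / cos φ along parallels; h·k = 1.
At 53.2°: h = 0.9149, k = 1.093; principal scales a = 1.093, b = 0.9149.
sin(ω/2) = (a − b)/(a + b) = 0.1781/2.008 = 0.08870, so ω = 2 arcsin(0.08870) ≈ 10.2°.

10.2°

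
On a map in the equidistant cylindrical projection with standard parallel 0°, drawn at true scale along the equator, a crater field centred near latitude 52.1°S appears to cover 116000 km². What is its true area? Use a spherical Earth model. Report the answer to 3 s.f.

In the plate carrée (x = Rλ, y = Rφ), meridians are true-scale (h = 1) and parallels are stretched by k = sec φ.
Areal scale = h·k = 1 × sec φ; at 52.1°, h = 1.000, k = 1.628, so h·k = 1.628.
True area = apparent / (areal scale) = 116000 / 1.628 ≈ 71300 km².

71300 km²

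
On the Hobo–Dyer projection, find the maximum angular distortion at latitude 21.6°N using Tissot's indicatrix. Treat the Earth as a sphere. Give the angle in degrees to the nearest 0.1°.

18.1°

The Hobo–Dyer projection is cylindrical equal-area with φ₀ = 37.5°. For cylindrical equal-area with standard parallel φ₀, h = cos φ / cos φ₀ and k = cos φ₀ / cos φ, so h·k = 1.
At 21.6°: h = 1.172, k = 0.8533; principal scales a = 1.172, b = 0.8533.
sin(ω/2) = (a − b)/(a + b) = 0.3187/2.025 = 0.1574, so ω = 2 arcsin(0.1574) ≈ 18.1°.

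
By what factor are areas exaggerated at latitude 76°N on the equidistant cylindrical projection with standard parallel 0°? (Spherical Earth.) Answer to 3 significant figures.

4.13

Plate carrée maps x = Rλ, y = Rφ. The meridian scale is h = 1 and the parallel scale is k = 1/cos φ = sec φ.
Areal scale = h·k = 1 × sec φ; at 76°, h = 1.000, k = 4.134, so h·k = 4.134.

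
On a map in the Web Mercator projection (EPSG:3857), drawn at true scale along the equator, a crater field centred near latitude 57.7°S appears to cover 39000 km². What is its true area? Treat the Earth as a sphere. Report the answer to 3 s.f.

For Mercator, h = k = sec φ (a conformal cylindrical projection has a single point scale, 1/cos φ).
Areal scale = k² = sec²φ = 1/cos²(57.7°) = 1/0.5344² = 3.502.
True area = apparent / (areal scale) = 39000 / 3.502 ≈ 11100 km².

11100 km²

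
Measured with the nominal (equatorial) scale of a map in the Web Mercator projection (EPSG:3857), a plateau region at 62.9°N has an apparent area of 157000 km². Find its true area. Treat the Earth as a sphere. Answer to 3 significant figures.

Mercator is conformal, so the point scale is isotropic: h = k = sec φ = 1/cos φ.
Areal scale = k² = sec²φ = 1/cos²(62.9°) = 1/0.4555² = 4.819.
True area = apparent / (areal scale) = 157000 / 4.819 ≈ 32600 km².

32600 km²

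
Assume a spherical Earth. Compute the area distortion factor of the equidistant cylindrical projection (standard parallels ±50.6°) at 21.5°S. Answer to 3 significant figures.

0.682

In the equirectangular projection with standard parallel φ₀ = 50.6° (x = Rλ cos φ₀, y = Rφ), meridians are true-scale (h = 1) and the parallel scale is k = cos φ₀ / cos φ.
Areal scale = h·k = 1 × cos φ₀ / cos φ; at 21.5°, h = 1.000, k = 0.6822, so h·k = 0.6822.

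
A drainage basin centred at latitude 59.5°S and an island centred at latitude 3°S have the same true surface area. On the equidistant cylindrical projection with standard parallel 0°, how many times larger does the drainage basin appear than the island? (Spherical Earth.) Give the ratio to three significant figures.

1.97

In the plate carrée (x = Rλ, y = Rφ), meridians are true-scale (h = 1) and parallels are stretched by k = sec φ.
Areal scale at 59.5°: h·k = 1.000 × 1.970 = 1.970.
Areal scale at 3°: h·k = 1.000 × 1.001 = 1.001.
Ratio = 1.970/1.001 ≈ 1.97.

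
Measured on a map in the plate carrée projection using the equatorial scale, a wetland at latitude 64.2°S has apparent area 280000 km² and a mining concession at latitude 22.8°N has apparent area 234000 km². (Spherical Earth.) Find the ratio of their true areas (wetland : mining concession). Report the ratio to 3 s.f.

0.565

On the plate carrée, areal scale = h·k = 1 × sec φ, so true area = apparent × cos φ.
True area of wetland: 280000 × cos(64.2°) = 280000 × 0.4352 = 121900 km².
True area of mining concession: 234000 × cos(22.8°) = 234000 × 0.9219 = 215700 km².
Ratio = 121900 / 215700 ≈ 0.565.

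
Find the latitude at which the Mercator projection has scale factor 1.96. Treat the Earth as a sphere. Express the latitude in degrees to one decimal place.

Mercator scale is k = sec φ = 1/cos φ.
1/cos φ = 1.96  ⇒  cos φ = 0.5102  ⇒  φ = arccos(0.5102) ≈ 59.3°.

59.3°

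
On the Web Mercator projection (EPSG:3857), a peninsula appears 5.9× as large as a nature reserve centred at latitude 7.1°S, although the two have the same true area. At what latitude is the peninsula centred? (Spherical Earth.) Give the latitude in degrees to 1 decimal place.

65.9°

On Mercator, (apparent₁)/(apparent₂) = sec²φ₁ / sec²φ₂ when true areas are equal.
cos²φ₂ / cos²φ₁ = 5.9  ⇒  cos φ₁ = cos 7.1° / √5.9 = 0.9923/2.429 = 0.4085.
φ₁ = arccos(0.4085) ≈ 65.9°.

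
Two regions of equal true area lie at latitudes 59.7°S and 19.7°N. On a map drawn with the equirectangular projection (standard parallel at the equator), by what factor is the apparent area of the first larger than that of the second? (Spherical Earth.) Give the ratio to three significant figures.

Plate carrée maps x = Rλ, y = Rφ. The meridian scale is h = 1 and the parallel scale is k = 1/cos φ = sec φ.
Areal scale at 59.7°: h·k = 1.000 × 1.982 = 1.982.
Areal scale at 19.7°: h·k = 1.000 × 1.062 = 1.062.
Ratio = 1.982/1.062 ≈ 1.87.

1.87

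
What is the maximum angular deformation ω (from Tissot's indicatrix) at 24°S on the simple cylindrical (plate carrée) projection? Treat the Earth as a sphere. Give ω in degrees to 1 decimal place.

5.2°

In the plate carrée (x = Rλ, y = Rφ), meridians are true-scale (h = 1) and parallels are stretched by k = sec φ.
At 24°: h = 1.000, k = 1.095; principal scales a = 1.095, b = 1.000.
sin(ω/2) = (a − b)/(a + b) = 0.09464/2.095 = 0.04518, so ω = 2 arcsin(0.04518) ≈ 5.2°.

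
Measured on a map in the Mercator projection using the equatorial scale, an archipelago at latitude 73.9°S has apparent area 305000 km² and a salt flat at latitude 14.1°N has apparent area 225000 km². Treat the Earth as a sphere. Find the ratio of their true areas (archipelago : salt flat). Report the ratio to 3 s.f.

Since Mercator area scale is 1/cos²φ, the true area equals the apparent area multiplied by cos²φ.
True area of archipelago: 305000 × cos²(73.9°) = 305000 × 0.07690 = 23460 km².
True area of salt flat: 225000 × cos²(14.1°) = 225000 × 0.9407 = 211600 km².
Ratio = 23460 / 211600 ≈ 0.111.

0.111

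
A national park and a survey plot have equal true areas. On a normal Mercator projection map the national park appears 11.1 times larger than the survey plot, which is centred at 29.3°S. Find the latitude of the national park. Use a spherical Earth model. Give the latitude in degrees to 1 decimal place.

74.8°

For equal true areas on Mercator, apparent areas scale as sec²φ, so the ratio is cos²φ₂ / cos²φ₁.
cos²φ₂ / cos²φ₁ = 11.1  ⇒  cos φ₁ = cos 29.3° / √11.1 = 0.8721/3.332 = 0.2618.
φ₁ = arccos(0.2618) ≈ 74.8°.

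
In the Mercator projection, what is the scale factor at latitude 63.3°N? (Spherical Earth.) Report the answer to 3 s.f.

2.23

For Mercator, h = k = sec φ (a conformal cylindrical projection has a single point scale, 1/cos φ).
k = 1/cos 63.3° = 1/0.4493 = 2.226.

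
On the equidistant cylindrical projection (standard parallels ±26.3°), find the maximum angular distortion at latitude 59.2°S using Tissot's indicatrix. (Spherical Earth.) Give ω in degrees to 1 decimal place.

In the equirectangular projection with standard parallel φ₀ = 26.3° (x = Rλ cos φ₀, y = Rφ), meridians are true-scale (h = 1) and the parallel scale is k = cos φ₀ / cos φ.
At 59.2°: h = 1.000, k = 1.751; principal scales a = 1.751, b = 1.000.
sin(ω/2) = (a − b)/(a + b) = 0.7508/2.751 = 0.2729, so ω = 2 arcsin(0.2729) ≈ 31.7°.

31.7°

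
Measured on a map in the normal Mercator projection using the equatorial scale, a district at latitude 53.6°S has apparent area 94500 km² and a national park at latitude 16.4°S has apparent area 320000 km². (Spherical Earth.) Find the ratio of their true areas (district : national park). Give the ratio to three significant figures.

On Mercator the areal scale is sec²φ, so true area = apparent × cos²φ.
True area of district: 94500 × cos²(53.6°) = 94500 × 0.3521 = 33280 km².
True area of national park: 320000 × cos²(16.4°) = 320000 × 0.9203 = 294500 km².
Ratio = 33280 / 294500 ≈ 0.113.

0.113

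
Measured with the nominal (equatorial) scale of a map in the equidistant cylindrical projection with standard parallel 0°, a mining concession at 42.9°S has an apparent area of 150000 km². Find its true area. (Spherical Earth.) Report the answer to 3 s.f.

110000 km²

In the plate carrée (x = Rλ, y = Rφ), meridians are true-scale (h = 1) and parallels are stretched by k = sec φ.
Areal scale = h·k = 1 × sec φ; at 42.9°, h = 1.000, k = 1.365, so h·k = 1.365.
True area = apparent / (areal scale) = 150000 / 1.365 ≈ 110000 km².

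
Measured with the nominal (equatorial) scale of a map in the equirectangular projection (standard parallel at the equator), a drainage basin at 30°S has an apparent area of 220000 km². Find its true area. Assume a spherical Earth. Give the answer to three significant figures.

191000 km²

In the plate carrée (x = Rλ, y = Rφ), meridians are true-scale (h = 1) and parallels are stretched by k = sec φ.
Areal scale = h·k = 1 × sec φ; at 30°, h = 1.000, k = 1.155, so h·k = 1.155.
True area = apparent / (areal scale) = 220000 / 1.155 ≈ 191000 km².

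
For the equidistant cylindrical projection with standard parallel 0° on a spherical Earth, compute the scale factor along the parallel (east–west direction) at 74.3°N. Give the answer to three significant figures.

In the plate carrée (x = Rλ, y = Rφ), meridians are true-scale (h = 1) and parallels are stretched by k = sec φ.
k = 1/cos 74.3° = 1/0.2706 = 3.695.

3.70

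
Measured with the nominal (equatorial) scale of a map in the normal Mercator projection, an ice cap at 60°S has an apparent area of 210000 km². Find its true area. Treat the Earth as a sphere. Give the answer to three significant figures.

52500 km²

Mercator is conformal, so the point scale is isotropic: h = k = sec φ = 1/cos φ.
Areal scale = k² = sec²φ = 1/cos²(60°) = 1/0.5000² = 4.000.
True area = apparent / (areal scale) = 210000 / 4.000 ≈ 52500 km².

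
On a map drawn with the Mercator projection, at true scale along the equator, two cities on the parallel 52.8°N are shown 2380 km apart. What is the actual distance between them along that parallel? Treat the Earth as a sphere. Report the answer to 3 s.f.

1440 km

Mercator is conformal, so the point scale is isotropic: h = k = sec φ = 1/cos φ.
Along the parallel at 52.8°, map distances are exaggerated by k = sec 52.8° = 1.654.
True distance = 2380 / 1.654 = 2380 × cos 52.8° ≈ 1440 km.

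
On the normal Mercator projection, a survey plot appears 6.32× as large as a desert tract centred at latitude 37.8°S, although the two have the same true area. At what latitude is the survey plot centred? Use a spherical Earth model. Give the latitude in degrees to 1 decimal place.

Mercator areal scale is sec²φ, so apparent-area ratio = sec²φ₁ / sec²φ₂ = cos²φ₂ / cos²φ₁.
cos²φ₂ / cos²φ₁ = 6.32  ⇒  cos φ₁ = cos 37.8° / √6.32 = 0.7902/2.514 = 0.3143.
φ₁ = arccos(0.3143) ≈ 71.7°.

71.7°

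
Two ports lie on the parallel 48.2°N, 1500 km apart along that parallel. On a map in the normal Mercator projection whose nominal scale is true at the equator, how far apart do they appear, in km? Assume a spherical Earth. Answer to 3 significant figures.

2250 km

Mercator is conformal, so the point scale is isotropic: h = k = sec φ = 1/cos φ.
Along the parallel, k = sec 48.2° = 1/0.6665 = 1.500.
Map distance = 1500 × 1.500 ≈ 2250 km.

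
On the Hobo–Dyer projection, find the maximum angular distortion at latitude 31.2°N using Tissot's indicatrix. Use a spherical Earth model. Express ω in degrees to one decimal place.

The Hobo–Dyer projection is cylindrical equal-area with φ₀ = 37.5°. Cylindrical equal-area (φ₀ = 37.5°): h = cos φ / cos 37.5° along meridians, k = cos 37.5° / cos φ along parallels; h·k = 1.
At 31.2°: h = 1.078, k = 0.9275; principal scales a = 1.078, b = 0.9275.
sin(ω/2) = (a − b)/(a + b) = 0.1507/2.006 = 0.07512, so ω = 2 arcsin(0.07512) ≈ 8.6°.

8.6°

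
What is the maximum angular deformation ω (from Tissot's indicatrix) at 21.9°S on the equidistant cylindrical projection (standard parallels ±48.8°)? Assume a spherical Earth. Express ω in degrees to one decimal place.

With standard parallel φ₀ = 48.8°, the equirectangular projection gives x = Rλ cos φ₀, y = Rφ, so h = 1 and k = cos 48.8° / cos φ.
At 21.9°: h = 1.000, k = 0.7099; principal scales a = 1.000, b = 0.7099.
sin(ω/2) = (a − b)/(a + b) = 0.2901/1.710 = 0.1696, so ω = 2 arcsin(0.1696) ≈ 19.5°.

19.5°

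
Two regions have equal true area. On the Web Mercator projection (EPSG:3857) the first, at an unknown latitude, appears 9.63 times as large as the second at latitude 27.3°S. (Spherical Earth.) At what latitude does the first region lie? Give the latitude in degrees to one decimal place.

On Mercator, (apparent₁)/(apparent₂) = sec²φ₁ / sec²φ₂ when true areas are equal.
cos²φ₂ / cos²φ₁ = 9.63  ⇒  cos φ₁ = cos 27.3° / √9.63 = 0.8886/3.103 = 0.2864.
φ₁ = arccos(0.2864) ≈ 73.4°.

73.4°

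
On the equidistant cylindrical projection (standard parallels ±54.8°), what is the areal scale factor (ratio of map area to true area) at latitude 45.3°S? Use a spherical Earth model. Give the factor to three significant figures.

0.820

With standard parallel φ₀ = 54.8°, the equirectangular projection gives x = Rλ cos φ₀, y = Rφ, so h = 1 and k = cos 54.8° / cos φ.
Areal scale = h·k = 1 × cos φ₀ / cos φ; at 45.3°, h = 1.000, k = 0.8195, so h·k = 0.8195.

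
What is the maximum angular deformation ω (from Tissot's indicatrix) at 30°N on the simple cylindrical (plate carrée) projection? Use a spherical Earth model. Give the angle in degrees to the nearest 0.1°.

8.2°

In the plate carrée (x = Rλ, y = Rφ), meridians are true-scale (h = 1) and parallels are stretched by k = sec φ.
At 30°: h = 1.000, k = 1.155; principal scales a = 1.155, b = 1.000.
sin(ω/2) = (a − b)/(a + b) = 0.1547/2.155 = 0.07180, so ω = 2 arcsin(0.07180) ≈ 8.2°.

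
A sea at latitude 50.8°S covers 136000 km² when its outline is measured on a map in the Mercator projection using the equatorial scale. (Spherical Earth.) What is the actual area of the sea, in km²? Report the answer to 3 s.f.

54300 km²

Mercator is conformal, so the point scale is isotropic: h = k = sec φ = 1/cos φ.
Areal scale = k² = sec²φ = 1/cos²(50.8°) = 1/0.6320² = 2.503.
True area = apparent / (areal scale) = 136000 / 2.503 ≈ 54300 km².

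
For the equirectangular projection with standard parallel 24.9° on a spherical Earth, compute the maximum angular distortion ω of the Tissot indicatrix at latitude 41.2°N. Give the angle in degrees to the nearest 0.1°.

In the equirectangular projection with standard parallel φ₀ = 24.9° (x = Rλ cos φ₀, y = Rφ), meridians are true-scale (h = 1) and the parallel scale is k = cos φ₀ / cos φ.
At 41.2°: h = 1.000, k = 1.206; principal scales a = 1.206, b = 1.000.
sin(ω/2) = (a − b)/(a + b) = 0.2055/2.206 = 0.09318, so ω = 2 arcsin(0.09318) ≈ 10.7°.

10.7°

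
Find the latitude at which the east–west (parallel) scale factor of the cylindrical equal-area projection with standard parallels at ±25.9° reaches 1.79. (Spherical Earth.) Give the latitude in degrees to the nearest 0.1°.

For cylindrical equal-area with standard parallel φ₀, h = cos φ / cos φ₀ and k = cos φ₀ / cos φ, so h·k = 1.
k = cos φ₀ / cos φ = 1.79  ⇒  cos φ = cos 25.9° / 1.79 = 0.5025.
φ = arccos(0.5025) ≈ 59.8°.

59.8°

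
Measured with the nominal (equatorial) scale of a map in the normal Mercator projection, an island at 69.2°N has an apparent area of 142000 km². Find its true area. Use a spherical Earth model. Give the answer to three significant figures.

For Mercator, h = k = sec φ (a conformal cylindrical projection has a single point scale, 1/cos φ).
Areal scale = k² = sec²φ = 1/cos²(69.2°) = 1/0.3551² = 7.930.
True area = apparent / (areal scale) = 142000 / 7.930 ≈ 17900 km².

17900 km²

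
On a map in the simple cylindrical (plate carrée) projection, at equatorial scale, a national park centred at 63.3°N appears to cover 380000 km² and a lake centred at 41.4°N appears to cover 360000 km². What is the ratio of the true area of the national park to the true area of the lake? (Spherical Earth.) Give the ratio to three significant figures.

0.632

Plate carrée has h = 1 and k = sec φ, giving areal scale sec φ; true area = (apparent area) · cos φ.
True area of national park: 380000 × cos(63.3°) = 380000 × 0.4493 = 170700 km².
True area of lake: 360000 × cos(41.4°) = 360000 × 0.7501 = 270000 km².
Ratio = 170700 / 270000 ≈ 0.632.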